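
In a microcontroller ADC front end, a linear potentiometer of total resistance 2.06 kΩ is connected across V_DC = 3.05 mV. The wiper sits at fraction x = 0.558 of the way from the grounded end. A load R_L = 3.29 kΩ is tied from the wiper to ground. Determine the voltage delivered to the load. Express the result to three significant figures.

V_out ≈ 1.47 mV

Lower segment x·R_p = 1.149 kΩ; upper segment (1−x)·R_p = 0.9105 kΩ.
(x·R_p) ‖ R_L = 0.8519 kΩ.
Then V_out = V_DC · 0.8519/(0.9105 + 0.8519) = 1.474 mV.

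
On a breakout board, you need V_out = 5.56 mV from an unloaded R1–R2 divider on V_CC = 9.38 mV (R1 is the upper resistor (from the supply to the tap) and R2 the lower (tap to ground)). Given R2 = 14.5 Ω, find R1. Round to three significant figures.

R1 ≈ 9.96 Ω

The divider ratio is R2/(R1+R2) = 5.56/9.38 = 0.5928.
So R1 = R2 · (V_CC/V_out − 1) = 14.5 × (9.38/5.56 − 1) = 14.5 × 0.6871 = 9.962 Ω.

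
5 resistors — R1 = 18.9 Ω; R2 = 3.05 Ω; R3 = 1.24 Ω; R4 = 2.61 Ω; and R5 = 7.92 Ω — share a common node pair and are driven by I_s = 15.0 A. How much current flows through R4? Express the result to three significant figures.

ΣG = 1/18.9 + 1/3.05 + 1/1.24 + 1/2.61 + 1/7.92 = 1.697.
Current divider: I(R4) = I_s · G_k/ΣG = 15.0 × (0.3831/1.697) = 15.0 × 0.2258 = 3.387 A.

I ≈ 3.39 A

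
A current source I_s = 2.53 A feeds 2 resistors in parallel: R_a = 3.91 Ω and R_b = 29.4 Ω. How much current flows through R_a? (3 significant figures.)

I ≈ 2.23 A

With just two branches, the current splits inversely with resistance.
I(R_a) = 2.53 × 29.4/(3.91 + 29.4) = 2.53 × 0.8826 = 2.233 A.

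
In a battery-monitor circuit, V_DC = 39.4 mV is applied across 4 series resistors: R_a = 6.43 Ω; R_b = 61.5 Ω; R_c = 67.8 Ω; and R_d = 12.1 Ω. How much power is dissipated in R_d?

ΣR = 147.8 Ω → I = 39.4/147.8 = 0.2665 mA.
V(R_d) = I·R = 3.225 mV; P = V·I = 3.225 × 0.2665 = 0.8595 µW.

P ≈ 0.860 µW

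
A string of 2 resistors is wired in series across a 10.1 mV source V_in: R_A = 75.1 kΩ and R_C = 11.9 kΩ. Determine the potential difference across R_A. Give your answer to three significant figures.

V ≈ 8.72 mV

ΣR = 75.1 + 11.9 = 87.00 kΩ.
V = V_in · R/ΣR = 10.1 × 0.8632 = 8.719 mV.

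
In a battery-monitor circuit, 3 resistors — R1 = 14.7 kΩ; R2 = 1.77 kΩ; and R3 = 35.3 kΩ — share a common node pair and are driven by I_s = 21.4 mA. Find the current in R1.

I ≈ 2.20 mA

ΣG = 1/14.7 + 1/1.77 + 1/35.3 = 0.6613.
R1 takes the fraction G_k/ΣG = 0.06803/0.6613 = 0.1029, so I = 21.4 × 0.1029 = 2.201 mA.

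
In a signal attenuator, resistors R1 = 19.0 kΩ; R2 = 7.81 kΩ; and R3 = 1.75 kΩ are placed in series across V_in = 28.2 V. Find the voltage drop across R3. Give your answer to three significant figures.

ΣR = 19.0 + 7.81 + 1.75 = 28.56 kΩ.
V = V_in · R/ΣR = 28.2 × 0.06127 = 1.728 V.

V ≈ 1.73 V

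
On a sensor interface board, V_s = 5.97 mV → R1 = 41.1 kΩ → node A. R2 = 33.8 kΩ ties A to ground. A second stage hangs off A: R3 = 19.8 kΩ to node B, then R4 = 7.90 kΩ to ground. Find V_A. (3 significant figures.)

The second stage (R3 + R4 = 27.70 kΩ) loads node A in parallel with R2.
R2 ‖ (R3+R4) = 15.22 kΩ.
First divider: V_A = V_s · 15.22/(41.1 + 15.22) = 1.614 mV.

V_A ≈ 1.61 mV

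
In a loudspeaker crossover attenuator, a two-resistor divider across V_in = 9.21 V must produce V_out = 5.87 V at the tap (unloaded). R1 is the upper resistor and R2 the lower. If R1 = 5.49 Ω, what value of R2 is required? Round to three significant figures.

The divider ratio is R2/(R1+R2) = 5.87/9.21 = 0.6374.
So R2 = R1 · V_out/(V_in − V_out) = 5.49 × 5.87/(9.21 − 5.87) = 5.49 × 1.757 = 9.649 Ω.

R2 ≈ 9.65 Ω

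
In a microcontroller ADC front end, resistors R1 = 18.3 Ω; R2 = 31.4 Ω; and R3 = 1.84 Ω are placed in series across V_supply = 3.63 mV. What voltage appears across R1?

V ≈ 1.29 mV

Series total: ΣR = 18.3 + 31.4 + 1.84 = 51.54 Ω.
Voltage divider: V = V_supply · (18.30 / 51.54) = 3.63 × 0.3551 = 1.289 mV.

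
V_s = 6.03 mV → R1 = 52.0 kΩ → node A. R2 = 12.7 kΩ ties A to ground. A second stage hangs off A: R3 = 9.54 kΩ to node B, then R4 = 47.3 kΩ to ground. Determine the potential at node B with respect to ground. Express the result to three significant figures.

V_B ≈ 0.835 mV

The second stage (R3 + R4 = 56.84 kΩ) loads node A in parallel with R2.
Effective lower resistance at A: R2 ‖ 56.84 = 10.38 kΩ.
So V_A = 6.03 × 0.1664 = 1.003 mV.
Then the unloaded second divider: V_B = V_A × R4/(R3+R4) = 1.003 × 0.8322 = 0.8350 mV.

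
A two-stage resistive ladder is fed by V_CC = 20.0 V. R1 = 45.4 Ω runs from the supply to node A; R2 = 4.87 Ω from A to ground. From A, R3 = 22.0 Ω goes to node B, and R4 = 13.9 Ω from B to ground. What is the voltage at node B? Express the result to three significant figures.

The second stage (R3 + R4 = 35.90 Ω) loads node A in parallel with R2.
Effective lower resistance at A: R2 ‖ 35.90 = 4.288 Ω.
So V_A = 20.0 × 0.08630 = 1.726 V.
Stage 2 is unloaded, so V_B = V_A · R4/(R3+R4) = 1.726 × 13.9/35.90 = 0.6683 V.

V_B ≈ 0.668 V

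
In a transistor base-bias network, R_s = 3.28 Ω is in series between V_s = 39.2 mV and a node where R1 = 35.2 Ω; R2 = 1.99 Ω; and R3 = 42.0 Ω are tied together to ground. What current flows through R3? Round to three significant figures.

Equivalent of the parallel group: R_p = 1.803 Ω.
V_A = 39.2 × 1.803/5.083 = 13.90 mV.
Branch current I = V_A/R3 = 13.90/42.0 = 0.3310 mA.
(Equivalently: I_total = 7.712 mA, then current-divider fraction G_k/ΣG = 0.04292.)

I ≈ 0.331 mA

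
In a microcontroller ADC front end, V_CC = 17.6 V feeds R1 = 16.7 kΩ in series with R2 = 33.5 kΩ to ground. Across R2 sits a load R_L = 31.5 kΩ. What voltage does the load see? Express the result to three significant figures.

The load sits in parallel with R2, giving an effective lower resistance R2' = R2·R_L/(R2+R_L) = 16.23 kΩ.
Voltage divider with the loaded lower leg: V_out = 17.6 × 16.23/(16.7 + 16.23) = 17.6 × 0.4929 = 8.676 V.

V_out ≈ 8.68 V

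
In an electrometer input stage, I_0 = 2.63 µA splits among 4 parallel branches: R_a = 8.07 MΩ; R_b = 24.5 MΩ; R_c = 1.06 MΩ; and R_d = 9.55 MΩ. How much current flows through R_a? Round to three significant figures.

ΣG = 1/8.07 + 1/24.5 + 1/1.06 + 1/9.55 = 1.213.
Current divider: I(R_a) = I_0 · G_k/ΣG = 2.63 × (0.1239/1.213) = 2.63 × 0.1022 = 0.2687 µA.

I ≈ 0.269 µA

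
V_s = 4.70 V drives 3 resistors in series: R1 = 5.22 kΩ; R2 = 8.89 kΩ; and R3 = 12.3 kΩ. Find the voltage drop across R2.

Series total: ΣR = 5.22 + 8.89 + 12.3 = 26.41 kΩ.
By the voltage-divider rule, V = 4.70 × 8.890/26.41 = 1.582 V.

V ≈ 1.58 V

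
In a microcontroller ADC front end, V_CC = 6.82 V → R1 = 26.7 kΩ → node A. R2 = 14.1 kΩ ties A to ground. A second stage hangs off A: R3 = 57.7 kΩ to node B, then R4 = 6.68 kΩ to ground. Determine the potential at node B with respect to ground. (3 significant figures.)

The second stage (R3 + R4 = 64.38 kΩ) loads node A in parallel with R2.
Effective lower resistance at A: R2 ‖ 64.38 = 11.57 kΩ.
V_A = 6.82 × 11.57/(26.7 + 11.57) = 2.061 V.
Stage 2 is unloaded, so V_B = V_A · R4/(R3+R4) = 2.061 × 6.68/64.38 = 0.2139 V.

V_B ≈ 0.214 V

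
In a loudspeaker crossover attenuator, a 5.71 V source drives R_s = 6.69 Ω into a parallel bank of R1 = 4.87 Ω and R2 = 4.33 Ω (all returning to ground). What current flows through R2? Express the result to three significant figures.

I ≈ 0.337 A

Equivalent of the parallel group: R_p = 2.292 Ω.
V_A = 5.71 × 2.292/8.982 = 1.457 V.
I(R2) = V_A / R2 = 1.457/4.33 = 0.3365 A.
(Equivalently: I_total = 0.6357 A, then current-divider fraction G_k/ΣG = 0.5293.)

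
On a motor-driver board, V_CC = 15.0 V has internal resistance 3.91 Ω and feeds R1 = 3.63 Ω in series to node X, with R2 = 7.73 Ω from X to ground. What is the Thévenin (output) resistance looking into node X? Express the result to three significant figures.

R1' = 3.91 + 3.63 = 7.540 Ω (source resistance + R1).
With V_CC suppressed (replaced by a short), R_th = R1' ‖ R2 = (7.540 × 7.73)/(7.540 + 7.73) = 3.817 Ω.

R_th ≈ 3.82 Ω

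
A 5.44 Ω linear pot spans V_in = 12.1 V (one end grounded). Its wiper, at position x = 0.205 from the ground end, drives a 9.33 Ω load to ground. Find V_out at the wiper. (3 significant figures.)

Lower segment x·R_p = 1.115 Ω; upper segment (1−x)·R_p = 4.325 Ω.
(x·R_p) ‖ R_L = 0.9961 Ω.
Loaded-divider output: V_out = 12.1 × 0.1872 = 2.265 V.

V_out ≈ 2.27 V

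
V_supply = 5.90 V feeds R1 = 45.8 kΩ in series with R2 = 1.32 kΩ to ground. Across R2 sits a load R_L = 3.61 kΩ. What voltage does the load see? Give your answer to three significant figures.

R2 ‖ R_L = (1.32 × 3.61)/(1.32 + 3.61) = 0.9666 kΩ.
Now apply the divider: V_out = 5.90 × 0.02067 = 0.1219 V.

V_out ≈ 0.122 V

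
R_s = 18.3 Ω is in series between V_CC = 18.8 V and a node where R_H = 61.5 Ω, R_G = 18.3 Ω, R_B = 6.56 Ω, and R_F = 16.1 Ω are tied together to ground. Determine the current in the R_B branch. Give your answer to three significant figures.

I ≈ 0.460 A

Parallel bank: R_p = 1/(1/61.5 + 1/18.3 + 1/6.56 + 1/16.1) = 3.503 Ω.
Node voltage V_A = V_CC · R_p/(R_s + R_p) = 18.8 × 0.1607 = 3.021 V.
I(R_B) = V_A / R_B = 3.021/6.56 = 0.4605 A.
(Check via current divider: I_total = 0.8623 A; share G_k/ΣG = 0.5340 → same result.)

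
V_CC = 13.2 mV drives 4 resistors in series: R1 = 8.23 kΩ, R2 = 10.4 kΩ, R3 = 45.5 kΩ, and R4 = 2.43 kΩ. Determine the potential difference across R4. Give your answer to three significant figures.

V ≈ 0.482 mV

Series total: ΣR = 8.23 + 10.4 + 45.5 + 2.43 = 66.56 kΩ.
Voltage divider: V = V_CC · (2.430 / 66.56) = 13.2 × 0.03651 = 0.4819 mV.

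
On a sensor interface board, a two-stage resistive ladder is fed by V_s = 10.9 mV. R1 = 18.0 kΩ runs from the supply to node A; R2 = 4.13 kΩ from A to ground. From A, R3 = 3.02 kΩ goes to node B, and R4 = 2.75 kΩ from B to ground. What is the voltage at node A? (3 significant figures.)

V_A ≈ 1.29 mV

The second stage (R3 + R4 = 5.770 kΩ) loads node A in parallel with R2.
Effective lower resistance at A: R2 ‖ 5.770 = 2.407 kΩ.
So V_A = 10.9 × 0.1180 = 1.286 mV.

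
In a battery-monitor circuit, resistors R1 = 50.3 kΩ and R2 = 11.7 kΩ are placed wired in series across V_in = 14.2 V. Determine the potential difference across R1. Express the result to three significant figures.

V ≈ 11.5 V

ΣR = 50.3 + 11.7 = 62.00 kΩ.
By the voltage-divider rule, V = 14.2 × 50.30/62.00 = 11.52 V.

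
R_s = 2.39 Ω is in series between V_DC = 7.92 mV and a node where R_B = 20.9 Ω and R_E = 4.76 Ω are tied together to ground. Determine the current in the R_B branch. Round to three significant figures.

Equivalent of the parallel group: R_p = 3.877 Ω.
V_A by voltage divider: V_A = 7.92 × 3.877/(2.39 + 3.877) = 4.900 mV.
Branch current I = V_A/R_B = 4.900/20.9 = 0.2344 mA.

I ≈ 0.234 mA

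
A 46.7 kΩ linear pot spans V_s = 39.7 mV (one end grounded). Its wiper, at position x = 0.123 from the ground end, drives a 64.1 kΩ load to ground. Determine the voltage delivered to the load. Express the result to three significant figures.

Split the track: R_lower = x·R_p = 5.744 kΩ, R_upper = (1−x)·R_p = 40.96 kΩ.
(x·R_p) ‖ R_L = 5.272 kΩ.
Loaded-divider output: V_out = 39.7 × 0.1140 = 4.527 mV.

V_out ≈ 4.53 mV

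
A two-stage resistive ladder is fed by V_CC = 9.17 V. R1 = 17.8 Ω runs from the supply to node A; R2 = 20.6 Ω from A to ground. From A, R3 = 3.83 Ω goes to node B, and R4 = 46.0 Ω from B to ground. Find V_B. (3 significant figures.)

Looking into the second stage from A: R3 + R4 = 49.83 Ω appears in parallel with R2.
Effective lower resistance at A: R2 ‖ 49.83 = 14.57 Ω.
First divider: V_A = V_CC · 14.57/(17.8 + 14.57) = 4.128 V.
Then the unloaded second divider: V_B = V_A × R4/(R3+R4) = 4.128 × 0.9231 = 3.811 V.

V_B ≈ 3.81 V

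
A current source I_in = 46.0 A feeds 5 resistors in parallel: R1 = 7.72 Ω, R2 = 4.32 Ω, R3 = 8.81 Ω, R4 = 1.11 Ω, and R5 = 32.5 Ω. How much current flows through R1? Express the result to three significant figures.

Total conductance ΣG = 1/7.72 + 1/4.32 + 1/8.81 + 1/1.11 + 1/32.5 = 1.406 (units of 1/Ω).
R1 takes the fraction G_k/ΣG = 0.1295/1.406 = 0.09212, so I = 46.0 × 0.09212 = 4.237 A.

I ≈ 4.24 A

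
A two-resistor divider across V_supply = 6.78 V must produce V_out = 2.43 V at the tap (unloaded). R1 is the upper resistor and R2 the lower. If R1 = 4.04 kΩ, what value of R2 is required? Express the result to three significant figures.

R2 ≈ 2.26 kΩ

Required fraction k = V_out/V_supply = 0.3584.
So R2 = R1 · V_out/(V_supply − V_out) = 4.04 × 2.43/(6.78 − 2.43) = 4.04 × 0.5586 = 2.257 kΩ.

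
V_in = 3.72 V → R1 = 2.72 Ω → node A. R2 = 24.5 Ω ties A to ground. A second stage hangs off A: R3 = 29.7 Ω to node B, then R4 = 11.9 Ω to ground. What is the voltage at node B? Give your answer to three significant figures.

V_B ≈ 0.905 V

The second stage (R3 + R4 = 41.60 Ω) loads node A in parallel with R2.
Effective lower resistance at A: R2 ‖ 41.60 = 15.42 Ω.
V_A = 3.72 × 15.42/(2.72 + 15.42) = 3.162 V.
V_B = V_A × 0.2861 = 0.9046 V.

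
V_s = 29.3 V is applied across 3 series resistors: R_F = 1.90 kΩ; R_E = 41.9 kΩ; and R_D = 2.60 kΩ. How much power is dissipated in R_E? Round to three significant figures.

P ≈ 16.7 mW

ΣR = 46.40 kΩ → I = 29.3/46.40 = 0.6315 mA.
P(R_E) = I²·R_E = (0.6315)² × 41.9 = 16.71 mW.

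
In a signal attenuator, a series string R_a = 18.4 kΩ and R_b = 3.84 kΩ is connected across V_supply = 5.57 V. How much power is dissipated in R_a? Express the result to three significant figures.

Series current I = V_supply/ΣR = 5.57/22.24 = 0.2504 mA.
P = I²R = 0.06273 × 18.4 = 1.154 mW.

P ≈ 1.15 mW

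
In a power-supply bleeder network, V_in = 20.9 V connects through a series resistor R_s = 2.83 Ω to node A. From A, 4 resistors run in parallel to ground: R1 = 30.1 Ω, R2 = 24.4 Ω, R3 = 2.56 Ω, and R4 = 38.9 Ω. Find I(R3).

I ≈ 3.42 A

Combine the parallel branches: R_p = (1/30.1 + 1/24.4 + 1/2.56 + 1/38.9)⁻¹ = 2.039 Ω.
V_A = 20.9 × 2.039/4.869 = 8.751 V.
Branch current I = V_A/R3 = 8.751/2.56 = 3.418 A.
(Equivalently: I_total = 4.293 A, then current-divider fraction G_k/ΣG = 0.7963.)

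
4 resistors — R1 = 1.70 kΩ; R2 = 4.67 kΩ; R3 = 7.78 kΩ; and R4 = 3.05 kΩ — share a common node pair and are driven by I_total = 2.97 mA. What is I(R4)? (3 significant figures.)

I ≈ 0.774 mA

Total conductance ΣG = 1/1.70 + 1/4.67 + 1/7.78 + 1/3.05 = 1.259 (units of 1/kΩ).
Current divider: I(R4) = I_total · G_k/ΣG = 2.97 × (0.3279/1.259) = 2.97 × 0.2605 = 0.7736 mA.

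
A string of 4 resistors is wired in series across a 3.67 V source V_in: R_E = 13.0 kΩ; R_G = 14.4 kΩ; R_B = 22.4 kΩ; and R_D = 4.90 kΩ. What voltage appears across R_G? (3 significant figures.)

V ≈ 0.966 V

ΣR = 13.0 + 14.4 + 22.4 + 4.90 = 54.70 kΩ.
V = V_in · R/ΣR = 3.67 × 0.2633 = 0.9661 V.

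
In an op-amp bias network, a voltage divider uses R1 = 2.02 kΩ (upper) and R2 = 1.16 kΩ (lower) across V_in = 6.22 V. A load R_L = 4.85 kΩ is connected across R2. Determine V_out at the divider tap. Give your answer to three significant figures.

R2 ‖ R_L = (1.16 × 4.85)/(1.16 + 4.85) = 0.9361 kΩ.
Then V_out = V_in · R2'/(R1 + R2') = 6.22 × 0.9361/2.956 = 1.970 V.
(Unloaded it would be 2.27 V; the load pulls it down.)

V_out ≈ 1.97 V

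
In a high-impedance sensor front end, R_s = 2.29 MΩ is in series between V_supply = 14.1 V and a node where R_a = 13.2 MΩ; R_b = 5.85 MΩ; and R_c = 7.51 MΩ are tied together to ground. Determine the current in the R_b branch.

I ≈ 1.29 µA

Equivalent of the parallel group: R_p = 2.633 MΩ.
V_A = 14.1 × 2.633/4.923 = 7.541 V.
I(R_b) = V_A / R_b = 7.541/5.85 = 1.289 µA.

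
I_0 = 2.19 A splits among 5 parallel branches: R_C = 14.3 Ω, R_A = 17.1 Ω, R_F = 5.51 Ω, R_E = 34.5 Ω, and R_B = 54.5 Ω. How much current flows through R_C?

Total conductance ΣG = 1/14.3 + 1/17.1 + 1/5.51 + 1/34.5 + 1/54.5 = 0.3572 (units of 1/Ω).
Current divider: I(R_C) = I_0 · G_k/ΣG = 2.19 × (0.06993/0.3572) = 2.19 × 0.1958 = 0.4287 A.

I ≈ 0.429 A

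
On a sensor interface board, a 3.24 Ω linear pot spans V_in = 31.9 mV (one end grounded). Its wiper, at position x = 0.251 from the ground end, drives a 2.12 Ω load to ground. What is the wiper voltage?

Split the track: R_lower = x·R_p = 0.8132 Ω, R_upper = (1−x)·R_p = 2.427 Ω.
R_L loads the lower segment: effective lower R = 0.5878 Ω.
V_out = 31.9 × 0.5878/(2.427 + 0.5878) = 6.220 mV.

V_out ≈ 6.22 mV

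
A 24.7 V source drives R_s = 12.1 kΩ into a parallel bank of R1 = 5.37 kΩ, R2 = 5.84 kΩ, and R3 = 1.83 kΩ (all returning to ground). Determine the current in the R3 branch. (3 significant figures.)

I ≈ 1.13 mA

Equivalent of the parallel group: R_p = 1.106 kΩ.
V_A by voltage divider: V_A = 24.7 × 1.106/(12.1 + 1.106) = 2.069 V.
Branch current I = V_A/R3 = 2.069/1.83 = 1.131 mA.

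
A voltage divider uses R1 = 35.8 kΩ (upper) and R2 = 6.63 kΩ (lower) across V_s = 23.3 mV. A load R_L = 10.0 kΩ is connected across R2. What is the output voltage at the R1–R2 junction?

V_out ≈ 2.33 mV

The load sits in parallel with R2, giving an effective lower resistance R2' = R2·R_L/(R2+R_L) = 3.987 kΩ.
Now apply the divider: V_out = 23.3 × 0.1002 = 2.335 mV.
(Unloaded it would be 3.64 mV; the load pulls it down.)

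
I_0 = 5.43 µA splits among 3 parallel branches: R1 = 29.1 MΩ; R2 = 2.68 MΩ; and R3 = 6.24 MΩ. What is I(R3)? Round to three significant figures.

ΣG = 1/29.1 + 1/2.68 + 1/6.24 = 0.5678.
By the current-divider rule, I = I_0 · G_k/ΣG = 5.43 × 0.2823 = 1.533 µA.

I ≈ 1.53 µA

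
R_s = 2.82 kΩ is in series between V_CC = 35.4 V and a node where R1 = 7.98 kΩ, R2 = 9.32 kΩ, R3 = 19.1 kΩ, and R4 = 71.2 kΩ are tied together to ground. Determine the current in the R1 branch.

Combine the parallel branches: R_p = (1/7.98 + 1/9.32 + 1/19.1 + 1/71.2)⁻¹ = 3.344 kΩ.
V_A by voltage divider: V_A = 35.4 × 3.344/(2.82 + 3.344) = 19.21 V.
I(R1) = V_A / R1 = 19.21/7.98 = 2.407 mA.
(Check via current divider: I_total = 5.743 mA; share G_k/ΣG = 0.4191 → same result.)

I ≈ 2.41 mA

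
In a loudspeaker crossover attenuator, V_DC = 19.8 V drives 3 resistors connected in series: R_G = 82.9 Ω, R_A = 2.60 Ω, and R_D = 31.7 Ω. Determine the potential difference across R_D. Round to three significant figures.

V ≈ 5.36 V

Total series resistance ΣR = 82.9 + 2.60 + 31.7 = 117.2 Ω.
V = V_DC · R/ΣR = 19.8 × 0.2705 = 5.355 V.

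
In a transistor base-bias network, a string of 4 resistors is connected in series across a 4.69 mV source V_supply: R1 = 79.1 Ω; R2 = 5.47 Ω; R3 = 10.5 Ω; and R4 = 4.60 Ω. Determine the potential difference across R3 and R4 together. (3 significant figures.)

V ≈ 0.711 mV

Series total: ΣR = 79.1 + 5.47 + 10.5 + 4.60 = 99.67 Ω.
R_{R3..R4} = 10.5 + 4.60 = 15.10 Ω.
By the voltage-divider rule, V = 4.69 × 15.10/99.67 = 0.7105 mV.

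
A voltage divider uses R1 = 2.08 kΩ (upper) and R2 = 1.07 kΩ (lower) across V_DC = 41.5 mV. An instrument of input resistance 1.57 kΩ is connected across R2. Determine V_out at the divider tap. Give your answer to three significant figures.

V_out ≈ 9.72 mV

R2 ‖ R_L = (1.07 × 1.57)/(1.07 + 1.57) = 0.6363 kΩ.
Now apply the divider: V_out = 41.5 × 0.2343 = 9.722 mV.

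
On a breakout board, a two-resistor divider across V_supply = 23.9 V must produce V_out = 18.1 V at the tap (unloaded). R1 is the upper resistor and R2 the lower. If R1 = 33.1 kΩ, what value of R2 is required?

R2 ≈ 103 kΩ

The divider ratio is R2/(R1+R2) = 18.1/23.9 = 0.7573.
R2 = R1 · 0.7573/(1 − 0.7573) = 103.3 kΩ.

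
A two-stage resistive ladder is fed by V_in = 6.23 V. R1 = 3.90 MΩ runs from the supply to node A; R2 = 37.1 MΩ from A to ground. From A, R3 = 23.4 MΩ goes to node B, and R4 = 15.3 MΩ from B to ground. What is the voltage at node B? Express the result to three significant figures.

Looking into the second stage from A: R3 + R4 = 38.70 MΩ appears in parallel with R2.
R2 ‖ (R3+R4) = 18.94 MΩ.
V_A = 6.23 × 18.94/(3.90 + 18.94) = 5.166 V.
Stage 2 is unloaded, so V_B = V_A · R4/(R3+R4) = 5.166 × 15.3/38.70 = 2.042 V.

V_B ≈ 2.04 V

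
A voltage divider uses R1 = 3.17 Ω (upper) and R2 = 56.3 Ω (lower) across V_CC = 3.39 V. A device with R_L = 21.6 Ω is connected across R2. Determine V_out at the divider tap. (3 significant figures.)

V_out ≈ 2.82 V

R2 ‖ R_L = (56.3 × 21.6)/(56.3 + 21.6) = 15.61 Ω.
Now apply the divider: V_out = 3.39 × 0.8312 = 2.818 V.
(Unloaded it would be 3.21 V; the load pulls it down.)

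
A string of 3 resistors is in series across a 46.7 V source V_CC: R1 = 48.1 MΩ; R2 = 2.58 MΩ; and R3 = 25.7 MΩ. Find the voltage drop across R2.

V ≈ 1.58 V

Series total: ΣR = 48.1 + 2.58 + 25.7 = 76.38 MΩ.
Voltage divider: V = V_CC · (2.580 / 76.38) = 46.7 × 0.03378 = 1.577 V.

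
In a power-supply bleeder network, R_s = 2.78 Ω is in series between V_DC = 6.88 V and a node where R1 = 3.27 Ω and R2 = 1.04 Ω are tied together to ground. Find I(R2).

I ≈ 1.46 A

Combine the parallel branches: R_p = (1/3.27 + 1/1.04)⁻¹ = 0.7890 Ω.
Node voltage V_A = V_DC · R_p/(R_s + R_p) = 6.88 × 0.2211 = 1.521 V.
I(R2) = V_A / R2 = 1.521/1.04 = 1.463 A.
(Check via current divider: I_total = 1.928 A; share G_k/ΣG = 0.7587 → same result.)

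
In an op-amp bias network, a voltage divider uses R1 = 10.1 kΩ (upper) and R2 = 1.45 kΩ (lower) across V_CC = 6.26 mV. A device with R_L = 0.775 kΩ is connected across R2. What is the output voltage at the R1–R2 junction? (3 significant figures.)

R2 ‖ R_L = (1.45 × 0.775)/(1.45 + 0.775) = 0.5051 kΩ.
Now apply the divider: V_out = 6.26 × 0.04762 = 0.2981 mV.

V_out ≈ 0.298 mV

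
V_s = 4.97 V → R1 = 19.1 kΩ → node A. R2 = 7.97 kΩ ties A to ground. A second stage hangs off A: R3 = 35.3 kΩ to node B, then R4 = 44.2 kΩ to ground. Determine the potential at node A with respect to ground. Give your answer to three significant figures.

Node A sees R2 in parallel with the series input of stage 2, R3 + R4 = 79.50 kΩ.
R2 ‖ (R3+R4) = 7.244 kΩ.
V_A = 4.97 × 7.244/(19.1 + 7.244) = 1.367 V.

V_A ≈ 1.37 V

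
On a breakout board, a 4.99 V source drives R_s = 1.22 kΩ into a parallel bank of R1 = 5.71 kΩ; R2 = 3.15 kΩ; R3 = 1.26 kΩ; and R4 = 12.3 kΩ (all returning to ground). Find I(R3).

I ≈ 1.48 mA

Combine the parallel branches: R_p = (1/5.71 + 1/3.15 + 1/1.26 + 1/12.3)⁻¹ = 0.7312 kΩ.
V_A = 4.99 × 0.7312/1.951 = 1.870 V.
I(R3) = V_A / R3 = 1.870/1.26 = 1.484 mA.
(Check via current divider: I_total = 2.557 mA; share G_k/ΣG = 0.5803 → same result.)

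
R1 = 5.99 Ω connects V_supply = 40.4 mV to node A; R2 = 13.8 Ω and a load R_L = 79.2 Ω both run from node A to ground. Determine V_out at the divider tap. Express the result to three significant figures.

V_out ≈ 26.8 mV

First combine the lower leg with the load: R2 ‖ R_L = 11.75 Ω.
Then V_out = V_supply · R2'/(R1 + R2') = 40.4 × 11.75/17.74 = 26.76 mV.
(Unloaded it would be 28.2 mV; the load pulls it down.)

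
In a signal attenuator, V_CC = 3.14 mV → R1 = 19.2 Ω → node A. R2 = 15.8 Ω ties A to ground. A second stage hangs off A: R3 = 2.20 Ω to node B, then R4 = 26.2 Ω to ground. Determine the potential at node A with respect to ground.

V_A ≈ 1.09 mV

Looking into the second stage from A: R3 + R4 = 28.40 Ω appears in parallel with R2.
R2 ‖ (R3+R4) = 10.15 Ω.
So V_A = 3.14 × 0.3459 = 1.086 mV.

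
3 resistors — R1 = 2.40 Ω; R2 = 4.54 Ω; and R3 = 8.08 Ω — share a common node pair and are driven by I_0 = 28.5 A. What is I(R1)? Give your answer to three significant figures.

Total conductance ΣG = 1/2.40 + 1/4.54 + 1/8.08 = 0.7607 (units of 1/Ω).
R1 takes the fraction G_k/ΣG = 0.4167/0.7607 = 0.5477, so I = 28.5 × 0.5477 = 15.61 A.

I ≈ 15.6 A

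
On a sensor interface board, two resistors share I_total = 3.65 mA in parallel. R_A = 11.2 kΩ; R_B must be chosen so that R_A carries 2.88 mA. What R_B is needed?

Two-branch current divider: I_A = I_total · R_B/(R_A + R_B).
With f = 0.7890, R_B = R_A · f/(1−f) = 11.2 × 3.740 = 41.89 kΩ.

R_B ≈ 41.9 kΩ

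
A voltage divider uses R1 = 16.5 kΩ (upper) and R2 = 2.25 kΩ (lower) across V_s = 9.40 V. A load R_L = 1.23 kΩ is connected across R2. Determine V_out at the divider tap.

First combine the lower leg with the load: R2 ‖ R_L = 0.7953 kΩ.
Now apply the divider: V_out = 9.40 × 0.04598 = 0.4322 V.

V_out ≈ 0.432 V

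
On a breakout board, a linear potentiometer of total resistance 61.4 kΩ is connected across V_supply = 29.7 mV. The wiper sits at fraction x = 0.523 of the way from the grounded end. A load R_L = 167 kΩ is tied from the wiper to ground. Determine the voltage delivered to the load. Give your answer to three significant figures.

V_out ≈ 14.2 mV

Lower segment x·R_p = 32.11 kΩ; upper segment (1−x)·R_p = 29.29 kΩ.
Lower segment in parallel with the load: 32.11 ‖ 167 = 26.93 kΩ.
Loaded-divider output: V_out = 29.7 × 0.4791 = 14.23 mV.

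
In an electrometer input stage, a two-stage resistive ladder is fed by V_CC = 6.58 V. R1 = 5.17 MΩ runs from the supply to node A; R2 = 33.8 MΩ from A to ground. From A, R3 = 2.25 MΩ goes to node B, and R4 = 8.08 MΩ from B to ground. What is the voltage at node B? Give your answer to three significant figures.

V_B ≈ 3.11 V

Looking into the second stage from A: R3 + R4 = 10.33 MΩ appears in parallel with R2.
Effective lower resistance at A: R2 ‖ 10.33 = 7.912 MΩ.
First divider: V_A = V_CC · 7.912/(5.17 + 7.912) = 3.980 V.
Then the unloaded second divider: V_B = V_A × R4/(R3+R4) = 3.980 × 0.7822 = 3.113 V.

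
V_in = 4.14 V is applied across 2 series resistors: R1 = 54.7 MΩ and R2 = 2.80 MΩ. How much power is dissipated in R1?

The common current is I = 4.14/57.50 = 0.07200 µA.
P(R1) = I²·R1 = (0.07200)² × 54.7 = 0.2836 µW.

P ≈ 0.284 µW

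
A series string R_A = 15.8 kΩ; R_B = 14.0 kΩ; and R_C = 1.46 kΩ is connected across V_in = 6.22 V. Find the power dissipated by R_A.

Series current I = V_in/ΣR = 6.22/31.26 = 0.1990 mA.
P(R_A) = I²·R_A = (0.1990)² × 15.8 = 0.6255 mW.

P ≈ 0.626 mW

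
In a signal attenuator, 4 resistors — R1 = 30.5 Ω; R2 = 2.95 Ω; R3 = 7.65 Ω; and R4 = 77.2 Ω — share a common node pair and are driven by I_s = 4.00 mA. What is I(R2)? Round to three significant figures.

Total conductance ΣG = 1/30.5 + 1/2.95 + 1/7.65 + 1/77.2 = 0.5154 (units of 1/Ω).
R2 takes the fraction G_k/ΣG = 0.3390/0.5154 = 0.6577, so I = 4.00 × 0.6577 = 2.631 mA.

I ≈ 2.63 mA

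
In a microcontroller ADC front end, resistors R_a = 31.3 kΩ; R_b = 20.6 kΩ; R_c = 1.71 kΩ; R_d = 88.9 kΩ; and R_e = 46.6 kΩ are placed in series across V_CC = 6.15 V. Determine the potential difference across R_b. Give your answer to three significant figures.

V ≈ 0.670 V

ΣR = 31.3 + 20.6 + 1.71 + 88.9 + 46.6 = 189.1 kΩ.
By the voltage-divider rule, V = 6.15 × 20.60/189.1 = 0.6699 V.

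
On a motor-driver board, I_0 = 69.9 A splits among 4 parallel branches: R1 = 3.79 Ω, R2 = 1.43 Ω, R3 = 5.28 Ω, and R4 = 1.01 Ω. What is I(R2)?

I ≈ 22.8 A

Total conductance ΣG = 1/3.79 + 1/1.43 + 1/5.28 + 1/1.01 = 2.143 (units of 1/Ω).
Current divider: I(R2) = I_0 · G_k/ΣG = 69.9 × (0.6993/2.143) = 69.9 × 0.3264 = 22.81 A.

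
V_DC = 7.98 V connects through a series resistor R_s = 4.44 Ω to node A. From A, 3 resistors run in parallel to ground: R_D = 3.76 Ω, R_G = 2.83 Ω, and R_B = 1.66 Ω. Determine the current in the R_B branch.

Equivalent of the parallel group: R_p = 0.8185 Ω.
Node voltage V_A = V_DC · R_p/(R_s + R_p) = 7.98 × 0.1557 = 1.242 V.
I(R_B) = V_A / R_B = 1.242/1.66 = 0.7483 A.

I ≈ 0.748 A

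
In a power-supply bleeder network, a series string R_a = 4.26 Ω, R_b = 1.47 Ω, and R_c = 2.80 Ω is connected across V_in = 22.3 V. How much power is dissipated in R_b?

P ≈ 10.0 W

ΣR = 8.530 Ω → I = 22.3/8.530 = 2.614 A.
P = I²R = 6.835 × 1.47 = 10.05 W.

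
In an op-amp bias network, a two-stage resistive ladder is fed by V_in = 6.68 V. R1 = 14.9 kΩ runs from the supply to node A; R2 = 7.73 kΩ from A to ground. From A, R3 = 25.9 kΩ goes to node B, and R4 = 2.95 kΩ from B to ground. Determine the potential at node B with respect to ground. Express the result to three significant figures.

Looking into the second stage from A: R3 + R4 = 28.85 kΩ appears in parallel with R2.
R2 ‖ (R3+R4) = 6.097 kΩ.
V_A = 6.68 × 6.097/(14.9 + 6.097) = 1.940 V.
V_B = V_A × 0.1023 = 0.1983 V.

V_B ≈ 0.198 V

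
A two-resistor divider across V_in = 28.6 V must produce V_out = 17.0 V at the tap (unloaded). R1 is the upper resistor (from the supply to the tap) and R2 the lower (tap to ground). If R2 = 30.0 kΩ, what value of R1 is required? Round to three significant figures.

R1 ≈ 20.5 kΩ

V_out/V_in = R2/(R1+R2) = 0.5944.
R1 = R2·(1/k − 1) = 30.0 × 0.6824 = 20.47 kΩ.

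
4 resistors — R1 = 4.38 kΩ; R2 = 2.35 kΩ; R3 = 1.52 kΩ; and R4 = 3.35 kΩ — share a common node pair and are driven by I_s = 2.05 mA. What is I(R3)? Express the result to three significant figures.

Conductances: ΣG = 1/4.38 + 1/2.35 + 1/1.52 + 1/3.35 = 1.610 (1/kΩ).
R3 takes the fraction G_k/ΣG = 0.6579/1.610 = 0.4086, so I = 2.05 × 0.4086 = 0.8376 mA.

I ≈ 0.838 mA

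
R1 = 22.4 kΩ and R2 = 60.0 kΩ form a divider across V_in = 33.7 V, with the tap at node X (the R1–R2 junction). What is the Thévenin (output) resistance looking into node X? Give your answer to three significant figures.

R_th ≈ 16.3 kΩ

Zeroing V_in shorts the top of R1 to ground, so R_th = R1 ‖ R2 = 16.31 kΩ.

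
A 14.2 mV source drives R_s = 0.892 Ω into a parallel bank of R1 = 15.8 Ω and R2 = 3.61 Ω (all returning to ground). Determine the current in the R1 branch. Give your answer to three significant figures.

Parallel bank: R_p = 1/(1/15.8 + 1/3.61) = 2.939 Ω.
Node voltage V_A = V_DC · R_p/(R_s + R_p) = 14.2 × 0.7671 = 10.89 mV.
Branch current I = V_A/R1 = 10.89/15.8 = 0.6895 mA.

I ≈ 0.689 mA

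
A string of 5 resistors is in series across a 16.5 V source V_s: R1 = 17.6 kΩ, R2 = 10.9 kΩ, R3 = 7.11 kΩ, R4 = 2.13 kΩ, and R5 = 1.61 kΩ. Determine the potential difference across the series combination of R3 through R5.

Series total: ΣR = 17.6 + 10.9 + 7.11 + 2.13 + 1.61 = 39.35 kΩ.
R_{R3..R5} = 7.11 + 2.13 + 1.61 = 10.85 kΩ.
V = V_s · R/ΣR = 16.5 × 0.2757 = 4.550 V.

V ≈ 4.55 V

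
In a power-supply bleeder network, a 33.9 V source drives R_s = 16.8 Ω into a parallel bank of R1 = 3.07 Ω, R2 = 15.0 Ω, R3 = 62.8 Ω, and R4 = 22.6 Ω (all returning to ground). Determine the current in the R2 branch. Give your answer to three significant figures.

I ≈ 0.263 A

Parallel bank: R_p = 1/(1/3.07 + 1/15.0 + 1/62.8 + 1/22.6) = 2.210 Ω.
Node voltage V_A = V_supply · R_p/(R_s + R_p) = 33.9 × 0.1162 = 3.940 V.
Branch current I = V_A/R2 = 3.940/15.0 = 0.2627 A.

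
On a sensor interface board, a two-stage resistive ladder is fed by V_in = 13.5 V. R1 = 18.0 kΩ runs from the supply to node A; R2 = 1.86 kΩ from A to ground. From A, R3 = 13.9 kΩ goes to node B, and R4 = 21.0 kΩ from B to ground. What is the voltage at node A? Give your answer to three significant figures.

V_A ≈ 1.21 V

Looking into the second stage from A: R3 + R4 = 34.90 kΩ appears in parallel with R2.
Effective lower resistance at A: R2 ‖ 34.90 = 1.766 kΩ.
So V_A = 13.5 × 0.08934 = 1.206 V.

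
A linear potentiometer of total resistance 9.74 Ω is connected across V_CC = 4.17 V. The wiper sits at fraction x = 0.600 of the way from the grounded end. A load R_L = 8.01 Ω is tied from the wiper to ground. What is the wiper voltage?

Lower segment x·R_p = 5.844 Ω; upper segment (1−x)·R_p = 3.896 Ω.
R_L loads the lower segment: effective lower R = 3.379 Ω.
Loaded-divider output: V_out = 4.17 × 0.4645 = 1.937 V.

V_out ≈ 1.94 V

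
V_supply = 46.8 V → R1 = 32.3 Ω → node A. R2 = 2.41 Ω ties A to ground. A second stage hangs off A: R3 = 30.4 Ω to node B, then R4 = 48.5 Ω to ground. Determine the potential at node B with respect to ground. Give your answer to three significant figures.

V_B ≈ 1.94 V

The second stage (R3 + R4 = 78.90 Ω) loads node A in parallel with R2.
Effective lower resistance at A: R2 ‖ 78.90 = 2.339 Ω.
First divider: V_A = V_supply · 2.339/(32.3 + 2.339) = 3.160 V.
V_B = V_A × 0.6147 = 1.942 V.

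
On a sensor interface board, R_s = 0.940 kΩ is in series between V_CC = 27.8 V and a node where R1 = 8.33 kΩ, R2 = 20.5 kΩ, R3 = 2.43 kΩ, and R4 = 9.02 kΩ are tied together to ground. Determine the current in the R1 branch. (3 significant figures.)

I ≈ 2.02 mA

Combine the parallel branches: R_p = (1/8.33 + 1/20.5 + 1/2.43 + 1/9.02)⁻¹ = 1.447 kΩ.
V_A by voltage divider: V_A = 27.8 × 1.447/(0.940 + 1.447) = 16.85 V.
Branch current I = V_A/R1 = 16.85/8.33 = 2.023 mA.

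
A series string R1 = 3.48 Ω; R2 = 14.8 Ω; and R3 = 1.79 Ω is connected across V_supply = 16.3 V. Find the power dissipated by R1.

P ≈ 2.30 W

ΣR = 20.07 Ω → I = 16.3/20.07 = 0.8122 A.
P(R1) = I²·R1 = (0.8122)² × 3.48 = 2.295 W.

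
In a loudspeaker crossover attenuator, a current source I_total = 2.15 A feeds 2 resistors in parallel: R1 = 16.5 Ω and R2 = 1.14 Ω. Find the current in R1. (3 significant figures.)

I ≈ 0.139 A

For two parallel branches, I_k = I_total · (other R)/(sum of R).
So I = 2.15 × 1.14/17.64 = 0.1389 A.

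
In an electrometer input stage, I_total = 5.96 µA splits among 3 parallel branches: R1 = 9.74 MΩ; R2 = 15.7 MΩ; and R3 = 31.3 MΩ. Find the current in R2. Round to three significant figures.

Conductances: ΣG = 1/9.74 + 1/15.7 + 1/31.3 = 0.1983 (1/MΩ).
Current divider: I(R2) = I_total · G_k/ΣG = 5.96 × (0.06369/0.1983) = 5.96 × 0.3212 = 1.914 µA.

I ≈ 1.91 µA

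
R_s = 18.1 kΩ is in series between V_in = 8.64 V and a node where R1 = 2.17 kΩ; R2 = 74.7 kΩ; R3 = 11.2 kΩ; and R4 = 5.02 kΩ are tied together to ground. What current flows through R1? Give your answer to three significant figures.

I ≈ 0.269 mA

Combine the parallel branches: R_p = (1/2.17 + 1/74.7 + 1/11.2 + 1/5.02)⁻¹ = 1.311 kΩ.
V_A = 8.64 × 1.311/19.41 = 0.5836 V.
I(R1) = V_A / R1 = 0.5836/2.17 = 0.2689 mA.
(Equivalently: I_total = 0.4451 mA, then current-divider fraction G_k/ΣG = 0.6042.)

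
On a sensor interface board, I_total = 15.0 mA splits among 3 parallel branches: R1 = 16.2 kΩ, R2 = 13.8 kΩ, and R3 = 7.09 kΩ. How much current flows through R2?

ΣG = 1/16.2 + 1/13.8 + 1/7.09 = 0.2752.
R2 takes the fraction G_k/ΣG = 0.07246/0.2752 = 0.2633, so I = 15.0 × 0.2633 = 3.949 mA.

I ≈ 3.95 mA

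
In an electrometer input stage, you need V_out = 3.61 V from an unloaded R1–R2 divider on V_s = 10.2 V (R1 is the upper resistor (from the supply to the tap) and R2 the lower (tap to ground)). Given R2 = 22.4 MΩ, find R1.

R1 ≈ 40.9 MΩ

V_out/V_s = R2/(R1+R2) = 0.3539.
R1 = R2·(1/k − 1) = 22.4 × 1.825 = 40.89 MΩ.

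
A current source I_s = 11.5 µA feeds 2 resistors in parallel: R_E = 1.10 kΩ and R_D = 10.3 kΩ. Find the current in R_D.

I ≈ 1.11 µA

With just two branches, the current splits inversely with resistance.
So I = 11.5 × 1.10/11.40 = 1.110 µA.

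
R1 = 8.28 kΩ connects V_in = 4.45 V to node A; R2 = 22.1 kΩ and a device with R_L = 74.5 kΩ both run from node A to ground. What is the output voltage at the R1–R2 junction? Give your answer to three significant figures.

The load sits in parallel with R2, giving an effective lower resistance R2' = R2·R_L/(R2+R_L) = 17.04 kΩ.
Voltage divider with the loaded lower leg: V_out = 4.45 × 17.04/(8.28 + 17.04) = 4.45 × 0.6730 = 2.995 V.

V_out ≈ 3.00 V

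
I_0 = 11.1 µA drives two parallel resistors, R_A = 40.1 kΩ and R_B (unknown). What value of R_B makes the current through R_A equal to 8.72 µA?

R_B ≈ 147 kΩ

Two-branch current divider: I_A = I_0 · R_B/(R_A + R_B).
8.72/11.1 = R_B/(R_A + R_B) → R_B = R_A · (0.7856)/(1 − 0.7856) = 40.1 × 3.664 = 146.9 kΩ.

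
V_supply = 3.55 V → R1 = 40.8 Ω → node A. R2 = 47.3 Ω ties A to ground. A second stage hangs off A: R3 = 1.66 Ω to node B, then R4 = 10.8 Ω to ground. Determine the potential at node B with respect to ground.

The second stage (R3 + R4 = 12.46 Ω) loads node A in parallel with R2.
Effective lower resistance at A: R2 ‖ 12.46 = 9.862 Ω.
So V_A = 3.55 × 0.1947 = 0.6911 V.
Stage 2 is unloaded, so V_B = V_A · R4/(R3+R4) = 0.6911 × 10.8/12.46 = 0.5990 V.

V_B ≈ 0.599 V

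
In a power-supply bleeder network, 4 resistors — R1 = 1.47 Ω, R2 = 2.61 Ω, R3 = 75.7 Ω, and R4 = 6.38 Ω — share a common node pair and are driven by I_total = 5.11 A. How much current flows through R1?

Conductances: ΣG = 1/1.47 + 1/2.61 + 1/75.7 + 1/6.38 = 1.233 (1/Ω).
R1 takes the fraction G_k/ΣG = 0.6803/1.233 = 0.5516, so I = 5.11 × 0.5516 = 2.818 A.

I ≈ 2.82 A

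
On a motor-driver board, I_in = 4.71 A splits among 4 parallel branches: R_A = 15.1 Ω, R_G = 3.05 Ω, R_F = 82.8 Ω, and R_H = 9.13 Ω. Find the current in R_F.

Conductances: ΣG = 1/15.1 + 1/3.05 + 1/82.8 + 1/9.13 = 0.5157 (1/Ω).
Current divider: I(R_F) = I_in · G_k/ΣG = 4.71 × (0.01208/0.5157) = 4.71 × 0.02342 = 0.1103 A.

I ≈ 0.110 A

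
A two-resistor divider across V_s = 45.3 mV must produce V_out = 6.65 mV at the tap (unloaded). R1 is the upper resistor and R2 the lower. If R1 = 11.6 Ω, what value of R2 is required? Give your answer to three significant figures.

V_out/V_s = R2/(R1+R2) = 0.1468.
Rearranging, R2 = R1·k/(1−k) = 11.6 × 0.1721 = 1.996 Ω.

R2 ≈ 2.00 Ω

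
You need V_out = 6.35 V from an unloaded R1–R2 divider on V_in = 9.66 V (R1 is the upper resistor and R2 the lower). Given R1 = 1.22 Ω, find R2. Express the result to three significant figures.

The divider ratio is R2/(R1+R2) = 6.35/9.66 = 0.6573.
Rearranging, R2 = R1·k/(1−k) = 1.22 × 1.918 = 2.340 Ω.

R2 ≈ 2.34 Ω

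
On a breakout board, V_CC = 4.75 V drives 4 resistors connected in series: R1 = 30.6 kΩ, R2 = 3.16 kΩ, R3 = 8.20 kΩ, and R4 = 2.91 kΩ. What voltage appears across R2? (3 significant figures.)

V ≈ 0.335 V

ΣR = 30.6 + 3.16 + 8.20 + 2.91 = 44.87 kΩ.
By the voltage-divider rule, V = 4.75 × 3.160/44.87 = 0.3345 V.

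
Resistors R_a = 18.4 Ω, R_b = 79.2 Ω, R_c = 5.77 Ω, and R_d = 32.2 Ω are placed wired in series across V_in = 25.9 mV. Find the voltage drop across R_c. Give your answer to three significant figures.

Total series resistance ΣR = 18.4 + 79.2 + 5.77 + 32.2 = 135.6 Ω.
By the voltage-divider rule, V = 25.9 × 5.770/135.6 = 1.102 mV.

V ≈ 1.10 mV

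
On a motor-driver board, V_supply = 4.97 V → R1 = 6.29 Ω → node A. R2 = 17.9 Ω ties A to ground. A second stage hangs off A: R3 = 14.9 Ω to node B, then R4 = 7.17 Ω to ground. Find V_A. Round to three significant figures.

V_A ≈ 3.04 V

Node A sees R2 in parallel with the series input of stage 2, R3 + R4 = 22.07 Ω.
Effective lower resistance at A: R2 ‖ 22.07 = 9.884 Ω.
So V_A = 4.97 × 0.6111 = 3.037 V.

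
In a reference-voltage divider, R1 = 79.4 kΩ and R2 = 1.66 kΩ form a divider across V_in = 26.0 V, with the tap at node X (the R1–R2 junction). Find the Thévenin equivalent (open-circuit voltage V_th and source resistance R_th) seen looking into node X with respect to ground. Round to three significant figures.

V_th ≈ 0.532 V, R_th ≈ 1.63 kΩ

With X open, the divider is unloaded: V_th = 26.0 × 1.66/81.06 = 0.5324 V.
With V_in suppressed (replaced by a short), R_th = R1 ‖ R2 = (79.40 × 1.66)/(79.40 + 1.66) = 1.626 kΩ.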